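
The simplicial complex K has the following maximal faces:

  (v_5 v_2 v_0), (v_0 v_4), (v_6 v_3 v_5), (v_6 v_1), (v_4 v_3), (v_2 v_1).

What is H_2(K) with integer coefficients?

H_2 ≅ 0.

Take the total order v_0 < v_1 < v_2 < v_3 < v_4 < v_5 < v_6 on the vertex set. Then K (dimension 2) consists of the simplices:

  0-simplices (7): [v_0], [v_1], [v_2], [v_3], [v_4], [v_5], [v_6]
  1-simplices (10): [v_0,v_2], [v_0,v_4], [v_0,v_5], [v_1,v_2], [v_1,v_6], [v_2,v_5], [v_3,v_4], [v_3,v_5], [v_3,v_6], [v_5,v_6]
  2-simplices (2): [v_0,v_2,v_5], [v_3,v_5,v_6]

so the chain groups are C_0 ≅ Z^7, C_1 ≅ Z^10, C_2 ≅ Z^2.

∂_1: C_1 → C_0 maps an edge to its endpoints' difference, ∂[p,q] = q − p. For instance
  ∂[v_0,v_5] = [v_5] − [v_0].
The 7×10 boundary matrix has rank 6 and Smith normal form diag(1,1,1,1,1,1).

Boundary ∂_2: C_2 → C_1 sends each 2-simplex [p,q,r] to [q,r] − [p,r] + [p,q]. For instance
  ∂[v_0,v_2,v_5] = [v_2,v_5] − [v_0,v_5] + [v_0,v_2],
  ∂[v_3,v_5,v_6] = [v_5,v_6] − [v_3,v_6] + [v_3,v_5].
This gives a 10×2 integer matrix of rank 2; reducing to Smith normal form yields diagonal entries (1,1).

Computing H_k = (kernel of ∂_k) / (image of ∂_{k+1}):

  H_2: rank ker ∂_2 − rank ∂_3 = (2 − 2) − 0 = 0, and there is no ∂_3, so H_2 ≅ 0.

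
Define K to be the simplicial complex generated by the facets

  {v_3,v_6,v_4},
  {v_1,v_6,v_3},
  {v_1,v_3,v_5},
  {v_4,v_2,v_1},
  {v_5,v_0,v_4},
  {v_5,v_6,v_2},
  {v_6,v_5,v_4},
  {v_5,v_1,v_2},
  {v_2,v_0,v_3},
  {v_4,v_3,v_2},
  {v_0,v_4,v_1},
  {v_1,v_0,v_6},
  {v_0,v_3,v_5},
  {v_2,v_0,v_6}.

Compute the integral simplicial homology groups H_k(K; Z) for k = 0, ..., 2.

H_0 = Z,  H_1 = Z^2,  H_2 = Z.

We work with the vertex ordering v_0 < v_1 < v_2 < v_3 < v_4 < v_5 < v_6. The simplices of K, each written with vertices in increasing order, are:

  0-simplices (7): [v_0], [v_1], [v_2], [v_3], [v_4], [v_5], [v_6]
  1-simplices (21): (21 of them)
  2-simplices (14): (14 of them)

so the chain groups are C_0 ≅ Z^7, C_1 ≅ Z^21, C_2 ≅ Z^14.

The boundary map ∂_1: C_1 → C_0 sends each edge [p,q] (with p < q) to q − p. For instance
  ∂[v_0,v_4] = [v_4] − [v_0].
This gives a 7×21 integer matrix of rank 6; reducing to Smith normal form yields diagonal entries (1,1,1,1,1,1).

∂_2: C_2 → C_1 maps a triangle to the signed sum of its edges. For instance
  ∂[v_4,v_5,v_6] = [v_5,v_6] − [v_4,v_6] + [v_4,v_5],
  ∂[v_2,v_5,v_6] = [v_5,v_6] − [v_2,v_6] + [v_2,v_5].
The 21×14 boundary matrix has rank 13 and Smith normal form diag(1,1,1,1,1,1,1,1,1,1,1,1,1).

Reading off H_k = ker ∂_k / im ∂_{k+1}:

  H_0: rank C_0 − rank ∂_1 = 7 − 6 = 1, and the invariant factors of ∂_1 are all 1, so H_0 = Z.
  H_1: rank ker ∂_1 − rank ∂_2 = (21 − 6) − 13 = 2, and the invariant factors of ∂_2 are all 1, so H_1 = Z^2.
  H_2: rank ker ∂_2 − rank ∂_3 = (14 − 13) − 0 = 1, and there is no ∂_3, so H_2 = Z.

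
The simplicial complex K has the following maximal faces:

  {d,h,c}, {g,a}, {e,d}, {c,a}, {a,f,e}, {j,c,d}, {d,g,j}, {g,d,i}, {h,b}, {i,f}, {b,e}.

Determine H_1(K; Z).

H_1 ≅ Z^4.

K has 10 vertices, 18 edges, 5 triangles.
rank ∂_1 = 9, rank ∂_2 = 5 ⇒ b_1 = 18 − 9 − 5 = 4; all invariant factors of ∂_2 are 1 so no torsion. So H_1 ≅ Z^4.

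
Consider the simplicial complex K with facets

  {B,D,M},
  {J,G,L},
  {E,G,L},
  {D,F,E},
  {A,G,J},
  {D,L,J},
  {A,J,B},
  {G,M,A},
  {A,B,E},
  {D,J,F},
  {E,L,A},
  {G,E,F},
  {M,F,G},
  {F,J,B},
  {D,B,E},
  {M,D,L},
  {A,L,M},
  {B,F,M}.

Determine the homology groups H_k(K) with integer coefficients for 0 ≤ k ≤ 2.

H_0 ≅ Z,  H_1 ≅ Z ⊕ Z/2Z,  H_2 = 0.

Fix the vertex order A < B < D < E < F < G < J < L < M and write every simplex with vertices in increasing order. Then dim K = 2 and the simplices of K are:

  0-simplices (9): A, B, D, E, F, G, J, L, M
  1-simplices (27): AB, AE, AG, AJ, AL, AM, BD, BE, BF, BJ, BM, DE, DF, DJ, DL, DM, EF, EG, EL, FG, FJ, FM, GJ, GL, GM, JL, LM
  2-simplices (18): ABE, ABJ, AEL, AGJ, AGM, ALM, BDE, BDM, BFJ, BFM, DEF, DFJ, DJL, DLM, EFG, EGL, FGM, GJL

so the chain groups are C_0 ≅ Z^9, C_1 ≅ Z^27, C_2 ≅ Z^18.

∂_1: C_1 → C_0 sends each edge [p,q] (with p < q) to q − p. For instance
  ∂EG = G − E.
The resulting 9×27 matrix has rank 8, and its Smith normal form has invariant factors (1,1,1,1,1,1,1,1).

Boundary ∂_2: C_2 → C_1 sends each 2-simplex [p,q,r] to [q,r] − [p,r] + [p,q]. For instance
  ∂BDE = DE − BE + BD,
  ∂EFG = FG − EG + EF.
This gives a 27×18 integer matrix of rank 18; reducing to Smith normal form yields diagonal entries (1,1,1,1,1,1,1,1,1,1,1,1,1,1,1,1,1,2).

From H_k ≅ ker(∂_k) / im(∂_{k+1}) we obtain:

  H_0: rank C_0 − rank ∂_1 = 9 − 8 = 1, and the invariant factors of ∂_1 are all 1, so H_0 = Z.
  H_1: rank ker ∂_1 − rank ∂_2 = (27 − 8) − 18 = 1, and ∂_2 has invariant factor 2 > 1, so H_1 = Z ⊕ Z/2Z.
  H_2: rank ker ∂_2 − rank ∂_3 = (18 − 18) − 0 = 0, and there is no ∂_3, so H_2 = 0.

As a check, the Euler characteristic is 9 − 27 + 18 = 0, which agrees with 1 − 1 + 0 = 0.
(K is a triangulation of the Klein bottle.)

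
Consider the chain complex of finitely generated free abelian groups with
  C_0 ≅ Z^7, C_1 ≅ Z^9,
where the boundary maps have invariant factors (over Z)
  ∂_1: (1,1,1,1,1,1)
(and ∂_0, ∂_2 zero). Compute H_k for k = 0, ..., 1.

H_0: b_0 = 7 − 0 − 6 = 1; torsion from ∂_1 factors > 1: none. So H_0 ≅ Z.
H_1: b_1 = 9 − 6 − 0 = 3; torsion from ∂_2 factors > 1: none. So H_1 ≅ Z^3.

H_0 ≅ Z,  H_1 ≅ Z^3.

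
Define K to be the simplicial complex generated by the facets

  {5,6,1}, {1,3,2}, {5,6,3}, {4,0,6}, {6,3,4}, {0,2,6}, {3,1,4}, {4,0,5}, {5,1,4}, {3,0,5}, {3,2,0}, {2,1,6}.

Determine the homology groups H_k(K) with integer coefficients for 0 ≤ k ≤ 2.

Fix the vertex order 0 < 1 < 2 < 3 < 4 < 5 < 6 and write every simplex with vertices in increasing order. Then dim K = 2 and the simplices of K are:

  0-simplices (7): [0], [1], [2], [3], [4], [5], [6]
  1-simplices (18): [0,2], [0,3], [0,4], [0,5], [0,6], [1,2], [1,3], [1,4], [1,5], [1,6], [2,3], [2,6], [3,4], [3,5], [3,6], [4,5], [4,6], [5,6]
  2-simplices (12): [0,2,3], [0,2,6], [0,3,5], [0,4,5], [0,4,6], [1,2,3], [1,2,6], [1,3,4], [1,4,5], [1,5,6], [3,4,6], [3,5,6]

Hence C_0 ≅ Z^7, C_1 ≅ Z^18, C_2 ≅ Z^12.

Boundary ∂_1: C_1 → C_0 maps an edge to its endpoints' difference, ∂[p,q] = q − p. For instance
  ∂[3,6] = [6] − [3].
As a 7×18 matrix over Z this has rank 6, with invariant factors (1,1,1,1,1,1).

Boundary ∂_2: C_2 → C_1 acts by ∂[p,q,r] = [q,r] − [p,r] + [p,q]. For instance
  ∂[3,4,6] = [4,6] − [3,6] + [3,4],
  ∂[0,3,5] = [3,5] − [0,5] + [0,3].
This gives a 18×12 integer matrix of rank 12; reducing to Smith normal form yields diagonal entries (1,1,1,1,1,1,1,1,1,1,1,2).

Reading off H_k = ker ∂_k / im ∂_{k+1}:

  H_0: rank C_0 − rank ∂_1 = 7 − 6 = 1, and the invariant factors of ∂_1 are all 1, so H_0 ≅ Z.
  H_1: rank ker ∂_1 − rank ∂_2 = (18 − 6) − 12 = 0, and ∂_2 has invariant factor 2 > 1, so H_1 ≅ Z/2Z.
  H_2: rank ker ∂_2 − rank ∂_3 = (12 − 12) − 0 = 0, and there is no ∂_3, so H_2 ≅ 0.

(K is a triangulation of the real projective plane RP^2.)

H_0 = Z,  H_1 = Z/2Z,  H_2 = 0.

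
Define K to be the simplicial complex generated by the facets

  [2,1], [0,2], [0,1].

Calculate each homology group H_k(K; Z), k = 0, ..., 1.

Fix the vertex order 0 < 1 < 2 and write every simplex with vertices in increasing order. Then dim K = 1 and the simplices of K are:

  0-simplices (3): [0], [1], [2]
  1-simplices (3): [0,1], [0,2], [1,2]

Hence C_0 ≅ Z^3, C_1 ≅ Z^3.

Boundary ∂_1: C_1 → C_0 is given by ∂[p,q] = [q] − [p]. For instance
  ∂[1,2] = [2] − [1].
The resulting 3×3 matrix has rank 2, and its Smith normal form has invariant factors (1,1).

Reading off H_k = ker ∂_k / im ∂_{k+1}:

  H_0: rank C_0 − rank ∂_1 = 3 − 2 = 1, and the invariant factors of ∂_1 are all 1, so H_0 = Z.
  H_1: rank ker ∂_1 − rank ∂_2 = (3 − 2) − 0 = 1, and there is no ∂_2, so H_1 = Z.

As a check, the Euler characteristic is 3 − 3 = 0, which agrees with 1 − 1 = 0.
(K is a triangulation of the circle S^1.)

H_0 ≅ Z,  H_1 ≅ Z.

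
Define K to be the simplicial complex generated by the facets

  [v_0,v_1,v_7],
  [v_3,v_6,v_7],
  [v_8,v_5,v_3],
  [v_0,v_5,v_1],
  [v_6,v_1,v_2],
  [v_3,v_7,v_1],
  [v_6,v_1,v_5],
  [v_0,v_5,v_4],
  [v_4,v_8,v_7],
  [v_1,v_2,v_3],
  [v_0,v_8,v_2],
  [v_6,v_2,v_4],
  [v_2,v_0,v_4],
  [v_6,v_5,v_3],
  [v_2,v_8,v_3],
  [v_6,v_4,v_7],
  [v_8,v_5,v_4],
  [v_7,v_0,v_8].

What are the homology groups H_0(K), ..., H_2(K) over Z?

Fix the vertex order v_0 < v_1 < v_2 < v_3 < v_4 < v_5 < v_6 < v_7 < v_8 and write every simplex with vertices in increasing order. Then dim K = 2 and the simplices of K are:

  0-simplices (9): [v_0], [v_1], [v_2], [v_3], [v_4], [v_5], [v_6], [v_7], [v_8]
  1-simplices (27): (27 of them)
  2-simplices (18): (18 of them)

giving chain groups C_0 ≅ Z^9, C_1 ≅ Z^27, C_2 ≅ Z^18.

The boundary map ∂_1: C_1 → C_0 sends each edge [p,q] (with p < q) to q − p.
The 9×27 boundary matrix has rank 8 and Smith normal form diag(1,1,1,1,1,1,1,1).

Boundary ∂_2: C_2 → C_1 acts by ∂[p,q,r] = [q,r] − [p,r] + [p,q]. For instance
  ∂[v_3,v_5,v_6] = [v_5,v_6] − [v_3,v_6] + [v_3,v_5],
  ∂[v_2,v_4,v_6] = [v_4,v_6] − [v_2,v_6] + [v_2,v_4].
The 27×18 boundary matrix has rank 18 and Smith normal form diag(1,1,1,1,1,1,1,1,1,1,1,1,1,1,1,1,1,2).

Now H_k = ker ∂_k / im ∂_{k+1}, so:

  H_0: rank C_0 − rank ∂_1 = 9 − 8 = 1, and the invariant factors of ∂_1 are all 1, so H_0 ≅ Z.
  H_1: rank ker ∂_1 − rank ∂_2 = (27 − 8) − 18 = 1, and ∂_2 has invariant factor 2 > 1, so H_1 ≅ Z ⊕ Z/2Z.
  H_2: rank ker ∂_2 − rank ∂_3 = (18 − 18) − 0 = 0, and there is no ∂_3, so H_2 ≅ 0.

H_0 = Z,  H_1 = Z ⊕ Z/2Z,  H_2 = 0.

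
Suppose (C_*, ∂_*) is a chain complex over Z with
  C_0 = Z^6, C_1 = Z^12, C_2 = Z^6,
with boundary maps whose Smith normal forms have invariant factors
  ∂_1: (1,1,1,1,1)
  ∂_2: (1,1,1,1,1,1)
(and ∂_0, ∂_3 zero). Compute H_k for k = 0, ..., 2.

H_0: b_0 = 6 − 0 − 5 = 1; torsion from ∂_1 factors > 1: none. So H_0 = Z.
H_1: b_1 = 12 − 5 − 6 = 1; torsion from ∂_2 factors > 1: none. So H_1 = Z.
H_2: b_2 = 6 − 6 − 0 = 0; torsion from ∂_3 factors > 1: none. So H_2 = 0.

H_0 = Z,  H_1 = Z,  H_2 = 0.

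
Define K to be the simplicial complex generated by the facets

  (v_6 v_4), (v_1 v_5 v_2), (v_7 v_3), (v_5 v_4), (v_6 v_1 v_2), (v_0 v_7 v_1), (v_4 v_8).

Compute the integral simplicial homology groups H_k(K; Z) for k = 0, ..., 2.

Order the vertices as v_0 < v_1 < v_2 < v_3 < v_4 < v_5 < v_6 < v_7 < v_8. Listing each simplex with vertices in this order, K has dimension 2 with simplices:

  0-simplices (9): [v_0], [v_1], [v_2], [v_3], [v_4], [v_5], [v_6], [v_7], [v_8]
  1-simplices (12): [v_0,v_1], [v_0,v_7], [v_1,v_2], [v_1,v_5], [v_1,v_6], [v_1,v_7], [v_2,v_5], [v_2,v_6], [v_3,v_7], [v_4,v_5], [v_4,v_6], [v_4,v_8]
  2-simplices (3): [v_0,v_1,v_7], [v_1,v_2,v_5], [v_1,v_2,v_6]

so the chain groups are C_0 ≅ Z^9, C_1 ≅ Z^12, C_2 ≅ Z^3.

The boundary map ∂_1: C_1 → C_0 is given by ∂[p,q] = [q] − [p]. For instance
  ∂[v_2,v_6] = [v_6] − [v_2].
The resulting 9×12 matrix has rank 8, and its Smith normal form has invariant factors (1,1,1,1,1,1,1,1).

Boundary ∂_2: C_2 → C_1 acts by ∂[p,q,r] = [q,r] − [p,r] + [p,q]. For instance
  ∂[v_0,v_1,v_7] = [v_1,v_7] − [v_0,v_7] + [v_0,v_1],
  ∂[v_1,v_2,v_5] = [v_2,v_5] − [v_1,v_5] + [v_1,v_2].
This gives a 12×3 integer matrix of rank 3; reducing to Smith normal form yields diagonal entries (1,1,1).

From H_k ≅ ker(∂_k) / im(∂_{k+1}) we obtain:

  H_0: rank C_0 − rank ∂_1 = 9 − 8 = 1, and the invariant factors of ∂_1 are all 1, so H_0 ≅ Z.
  H_1: rank ker ∂_1 − rank ∂_2 = (12 − 8) − 3 = 1, and the invariant factors of ∂_2 are all 1, so H_1 ≅ Z.
  H_2: rank ker ∂_2 − rank ∂_3 = (3 − 3) − 0 = 0, and there is no ∂_3, so H_2 ≅ 0.

As a check, the Euler characteristic is 9 − 12 + 3 = 0, which agrees with 1 − 1 + 0 = 0.

H_0 ≅ Z,  H_1 ≅ Z,  H_2 = 0.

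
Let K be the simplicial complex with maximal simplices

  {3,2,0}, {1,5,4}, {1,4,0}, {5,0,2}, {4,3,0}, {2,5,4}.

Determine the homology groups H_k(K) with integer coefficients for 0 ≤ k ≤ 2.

H_0 = Z,  H_1 = Z,  H_2 = 0.

Fix the vertex order 0 < 1 < 2 < 3 < 4 < 5 and write every simplex with vertices in increasing order. Then dim K = 2 and the simplices of K are:

  0-simplices (6): [0], [1], [2], [3], [4], [5]
  1-simplices (12): [0,1], [0,2], [0,3], [0,4], [0,5], [1,4], [1,5], [2,3], [2,4], [2,5], [3,4], [4,5]
  2-simplices (6): [0,1,4], [0,2,3], [0,2,5], [0,3,4], [1,4,5], [2,4,5]

giving chain groups C_0 ≅ Z^6, C_1 ≅ Z^12, C_2 ≅ Z^6.

Boundary ∂_1: C_1 → C_0 maps an edge to its endpoints' difference, ∂[p,q] = q − p. For instance
  ∂[4,5] = [5] − [4].
This gives a 6×12 integer matrix of rank 5; reducing to Smith normal form yields diagonal entries (1,1,1,1,1).

The boundary map ∂_2: C_2 → C_1 maps a triangle to the signed sum of its edges. For instance
  ∂[0,2,3] = [2,3] − [0,3] + [0,2],
  ∂[1,4,5] = [4,5] − [1,5] + [1,4].
The 12×6 boundary matrix has rank 6 and Smith normal form diag(1,1,1,1,1,1).

Reading off H_k = ker ∂_k / im ∂_{k+1}:

  H_0: rank C_0 − rank ∂_1 = 6 − 5 = 1, and the invariant factors of ∂_1 are all 1, so H_0 = Z.
  H_1: rank ker ∂_1 − rank ∂_2 = (12 − 5) − 6 = 1, and the invariant factors of ∂_2 are all 1, so H_1 = Z.
  H_2: rank ker ∂_2 − rank ∂_3 = (6 − 6) − 0 = 0, and there is no ∂_3, so H_2 = 0.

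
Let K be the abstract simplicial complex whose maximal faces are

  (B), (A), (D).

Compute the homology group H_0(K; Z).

Fix the vertex order A < B < D and write every simplex with vertices in increasing order. Then dim K = 0 and the simplices of K are:

  0-simplices (3): A, B, D

Hence C_0 ≅ Z^3.

Reading off H_k = ker ∂_k / im ∂_{k+1}:

  H_0: rank C_0 − rank ∂_1 = 3 − 0 = 3, and there is no ∂_1, so H_0 ≅ Z^3.

H_0 ≅ Z^3.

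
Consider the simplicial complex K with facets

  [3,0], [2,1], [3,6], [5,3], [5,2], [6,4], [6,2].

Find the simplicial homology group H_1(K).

H_1 = Z.

We work with the vertex ordering 0 < 1 < 2 < 3 < 4 < 5 < 6. The simplices of K, each written with vertices in increasing order, are:

  0-simplices (7): [0], [1], [2], [3], [4], [5], [6]
  1-simplices (7): [0,3], [1,2], [2,5], [2,6], [3,5], [3,6], [4,6]

so the chain groups are C_0 ≅ Z^7, C_1 ≅ Z^7.

Boundary ∂_1: C_1 → C_0 maps an edge to its endpoints' difference, ∂[p,q] = q − p.
The resulting 7×7 matrix has rank 6, and its Smith normal form has invariant factors (1,1,1,1,1,1).

From H_k ≅ ker(∂_k) / im(∂_{k+1}) we obtain:

  H_1: rank ker ∂_1 − rank ∂_2 = (7 − 6) − 0 = 1, and there is no ∂_2, so H_1 = Z.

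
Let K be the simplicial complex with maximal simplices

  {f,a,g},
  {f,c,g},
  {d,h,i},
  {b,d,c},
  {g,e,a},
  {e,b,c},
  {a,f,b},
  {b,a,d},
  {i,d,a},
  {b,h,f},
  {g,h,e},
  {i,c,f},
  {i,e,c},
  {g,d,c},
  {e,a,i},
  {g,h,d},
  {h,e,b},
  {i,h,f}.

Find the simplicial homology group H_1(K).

Order the vertices as a < b < c < d < e < f < g < h < i. Listing each simplex with vertices in this order, K has dimension 2 with simplices:

  0-simplices (9): a, b, c, d, e, f, g, h, i
  1-simplices (27): ab, ad, ae, af, ag, ai, bc, bd, be, bf, bh, cd, ce, cf, cg, ci, dg, dh, di, eg, eh, ei, fg, fh, fi, gh, hi
  2-simplices (18): abd, abf, adi, aeg, aei, afg, bcd, bce, beh, bfh, cdg, cei, cfg, cfi, dgh, dhi, egh, fhi

so the chain groups are C_0 ≅ Z^9, C_1 ≅ Z^27, C_2 ≅ Z^18.

∂_1: C_1 → C_0 is given by ∂[p,q] = [q] − [p].
As a 9×27 matrix over Z this has rank 8, with invariant factors (1,1,1,1,1,1,1,1).

∂_2: C_2 → C_1 maps a triangle to the signed sum of its edges. For instance
  ∂cdg = dg − cg + cd,
  ∂egh = gh − eh + eg.
The 27×18 boundary matrix has rank 17 and Smith normal form diag(1,1,1,1,1,1,1,1,1,1,1,1,1,1,1,1,1).

From H_k ≅ ker(∂_k) / im(∂_{k+1}) we obtain:

  H_1: rank ker ∂_1 − rank ∂_2 = (27 − 8) − 17 = 2, and the invariant factors of ∂_2 are all 1, so H_1 = Z^2.

(K is a triangulation of the torus T^2.)

H_1 = Z^2.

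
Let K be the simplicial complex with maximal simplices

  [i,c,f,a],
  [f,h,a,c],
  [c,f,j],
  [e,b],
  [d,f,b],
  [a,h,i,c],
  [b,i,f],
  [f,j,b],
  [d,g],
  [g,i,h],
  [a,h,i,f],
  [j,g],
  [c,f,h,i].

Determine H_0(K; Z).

H_0 ≅ Z.

Order the vertices as a < b < c < d < e < f < g < h < i < j. Listing each simplex with vertices in this order, K has dimension 3 with simplices:

  0-simplices (10): a, b, c, d, e, f, g, h, i, j
  1-simplices (22): ac, af, ah, ai, bd, be, bf, bi, bj, cf, ch, ci, cj, df, dg, fh, fi, fj, gh, gi, gj, hi
  2-simplices (15): acf, ach, aci, afh, afi, ahi, bdf, bfi, bfj, cfh, cfi, cfj, chi, fhi, ghi
  3-simplices (5): acfh, acfi, achi, afhi, cfhi

Hence C_0 ≅ Z^10, C_1 ≅ Z^22, C_2 ≅ Z^15, C_3 ≅ Z^5.

∂_1: C_1 → C_0 maps an edge to its endpoints' difference, ∂[p,q] = q − p. For instance
  ∂fi = i − f.
As a 10×22 matrix over Z this has rank 9, with invariant factors (1,1,1,1,1,1,1,1,1).

Boundary ∂_2: C_2 → C_1 maps a triangle to the signed sum of its edges. For instance
  ∂afh = fh − ah + af,
  ∂ahi = hi − ai + ah.
As a 22×15 matrix over Z this has rank 11, with invariant factors (1,1,1,1,1,1,1,1,1,1,1).

Boundary ∂_3: C_3 → C_2 sends each 3-simplex σ to the alternating sum Σ_i (−1)^i (σ with its i-th vertex removed). For instance
  ∂acfh = cfh − afh + ach − acf,
  ∂achi = chi − ahi + aci − ach.
The 15×5 boundary matrix has rank 4 and Smith normal form diag(1,1,1,1).

Computing H_k = (kernel of ∂_k) / (image of ∂_{k+1}):

  H_0: rank C_0 − rank ∂_1 = 10 − 9 = 1, and the invariant factors of ∂_1 are all 1, so H_0 ≅ Z.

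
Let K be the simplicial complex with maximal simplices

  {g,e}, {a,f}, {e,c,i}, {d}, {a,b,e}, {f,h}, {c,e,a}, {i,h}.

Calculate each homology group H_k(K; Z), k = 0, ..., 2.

We work with the vertex ordering a < b < c < d < e < f < g < h < i. The simplices of K, each written with vertices in increasing order, are:

  0-simplices (9): a, b, c, d, e, f, g, h, i
  1-simplices (11): ab, ac, ae, af, be, ce, ci, eg, ei, fh, hi
  2-simplices (3): abe, ace, cei

Hence C_0 ≅ Z^9, C_1 ≅ Z^11, C_2 ≅ Z^3.

Boundary ∂_1: C_1 → C_0 maps an edge to its endpoints' difference, ∂[p,q] = q − p.
This gives a 9×11 integer matrix of rank 7; reducing to Smith normal form yields diagonal entries (1,1,1,1,1,1,1).

The boundary map ∂_2: C_2 → C_1 sends each 2-simplex [p,q,r] to [q,r] − [p,r] + [p,q]. For instance
  ∂cei = ei − ci + ce,
  ∂abe = be − ae + ab.
The resulting 11×3 matrix has rank 3, and its Smith normal form has invariant factors (1,1,1).

Reading off H_k = ker ∂_k / im ∂_{k+1}:

  H_0: rank C_0 − rank ∂_1 = 9 − 7 = 2, and the invariant factors of ∂_1 are all 1, so H_0 ≅ Z^2.
  H_1: rank ker ∂_1 − rank ∂_2 = (11 − 7) − 3 = 1, and the invariant factors of ∂_2 are all 1, so H_1 ≅ Z.
  H_2: rank ker ∂_2 − rank ∂_3 = (3 − 3) − 0 = 0, and there is no ∂_3, so H_2 ≅ 0.

As a check, the Euler characteristic is 9 − 11 + 3 = 1, which agrees with 2 − 1 + 0 = 1.

H_0 = Z^2,  H_1 = Z,  H_2 = 0.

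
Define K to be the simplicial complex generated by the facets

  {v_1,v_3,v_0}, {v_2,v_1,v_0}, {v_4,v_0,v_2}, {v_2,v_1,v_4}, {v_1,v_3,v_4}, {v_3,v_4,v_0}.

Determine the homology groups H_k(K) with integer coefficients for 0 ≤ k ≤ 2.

Take the total order v_0 < v_1 < v_2 < v_3 < v_4 on the vertex set. Then K (dimension 2) consists of the simplices:

  0-simplices (5): [v_0], [v_1], [v_2], [v_3], [v_4]
  1-simplices (9): [v_0,v_1], [v_0,v_2], [v_0,v_3], [v_0,v_4], [v_1,v_2], [v_1,v_3], [v_1,v_4], [v_2,v_4], [v_3,v_4]
  2-simplices (6): [v_0,v_1,v_2], [v_0,v_1,v_3], [v_0,v_2,v_4], [v_0,v_3,v_4], [v_1,v_2,v_4], [v_1,v_3,v_4]

giving chain groups C_0 ≅ Z^5, C_1 ≅ Z^9, C_2 ≅ Z^6.

∂_1: C_1 → C_0 sends each edge [p,q] (with p < q) to q − p. For instance
  ∂[v_2,v_4] = [v_4] − [v_2].
The resulting 5×9 matrix has rank 4, and its Smith normal form has invariant factors (1,1,1,1).

The boundary map ∂_2: C_2 → C_1 acts by ∂[p,q,r] = [q,r] − [p,r] + [p,q]. For instance
  ∂[v_0,v_2,v_4] = [v_2,v_4] − [v_0,v_4] + [v_0,v_2],
  ∂[v_0,v_1,v_3] = [v_1,v_3] − [v_0,v_3] + [v_0,v_1].
The resulting 9×6 matrix has rank 5, and its Smith normal form has invariant factors (1,1,1,1,1).

Reading off H_k = ker ∂_k / im ∂_{k+1}:

  H_0: rank C_0 − rank ∂_1 = 5 − 4 = 1, and the invariant factors of ∂_1 are all 1, so H_0 ≅ Z.
  H_1: rank ker ∂_1 − rank ∂_2 = (9 − 4) − 5 = 0, and the invariant factors of ∂_2 are all 1, so H_1 ≅ 0.
  H_2: rank ker ∂_2 − rank ∂_3 = (6 − 5) − 0 = 1, and there is no ∂_3, so H_2 ≅ Z.

As a check, the Euler characteristic is 5 − 9 + 6 = 2, which agrees with 1 − 0 + 1 = 2.

H_0 = Z,  H_1 = 0,  H_2 = Z.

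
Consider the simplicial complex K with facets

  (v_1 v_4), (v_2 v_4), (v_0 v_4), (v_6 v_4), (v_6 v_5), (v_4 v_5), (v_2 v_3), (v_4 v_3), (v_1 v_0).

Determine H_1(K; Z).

We work with the vertex ordering v_0 < v_1 < v_2 < v_3 < v_4 < v_5 < v_6. The simplices of K, each written with vertices in increasing order, are:

  0-simplices (7): [v_0], [v_1], [v_2], [v_3], [v_4], [v_5], [v_6]
  1-simplices (9): [v_0,v_1], [v_0,v_4], [v_1,v_4], [v_2,v_3], [v_2,v_4], [v_3,v_4], [v_4,v_5], [v_4,v_6], [v_5,v_6]

so the chain groups are C_0 ≅ Z^7, C_1 ≅ Z^9.

The boundary map ∂_1: C_1 → C_0 maps an edge to its endpoints' difference, ∂[p,q] = q − p.
The resulting 7×9 matrix has rank 6, and its Smith normal form has invariant factors (1,1,1,1,1,1).

From H_k ≅ ker(∂_k) / im(∂_{k+1}) we obtain:

  H_1: rank ker ∂_1 − rank ∂_2 = (9 − 6) − 0 = 3, and there is no ∂_2, so H_1 ≅ Z^3.

H_1 = Z^3.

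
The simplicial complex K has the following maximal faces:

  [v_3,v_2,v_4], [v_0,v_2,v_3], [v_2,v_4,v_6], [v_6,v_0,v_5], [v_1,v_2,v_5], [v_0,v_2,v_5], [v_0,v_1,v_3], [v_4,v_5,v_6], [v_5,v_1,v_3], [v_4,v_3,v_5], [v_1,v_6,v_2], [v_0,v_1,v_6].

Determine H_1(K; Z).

H_1 ≅ Z/2Z.

We work with the vertex ordering v_0 < v_1 < v_2 < v_3 < v_4 < v_5 < v_6. The simplices of K, each written with vertices in increasing order, are:

  0-simplices (7): [v_0], [v_1], [v_2], [v_3], [v_4], [v_5], [v_6]
  1-simplices (18): (18 of them)
  2-simplices (12): (12 of them)

so the chain groups are C_0 ≅ Z^7, C_1 ≅ Z^18, C_2 ≅ Z^12.

The boundary map ∂_1: C_1 → C_0 maps an edge to its endpoints' difference, ∂[p,q] = q − p.
The resulting 7×18 matrix has rank 6, and its Smith normal form has invariant factors (1,1,1,1,1,1).

Boundary ∂_2: C_2 → C_1 sends each 2-simplex [p,q,r] to [q,r] − [p,r] + [p,q]. For instance
  ∂[v_0,v_5,v_6] = [v_5,v_6] − [v_0,v_6] + [v_0,v_5],
  ∂[v_1,v_2,v_5] = [v_2,v_5] − [v_1,v_5] + [v_1,v_2].
This gives a 18×12 integer matrix of rank 12; reducing to Smith normal form yields diagonal entries (1,1,1,1,1,1,1,1,1,1,1,2).

Now H_k = ker ∂_k / im ∂_{k+1}, so:

  H_1: rank ker ∂_1 − rank ∂_2 = (18 − 6) − 12 = 0, and ∂_2 has invariant factor 2 > 1, so H_1 ≅ Z/2Z.

(K is a triangulation of the real projective plane RP^2.)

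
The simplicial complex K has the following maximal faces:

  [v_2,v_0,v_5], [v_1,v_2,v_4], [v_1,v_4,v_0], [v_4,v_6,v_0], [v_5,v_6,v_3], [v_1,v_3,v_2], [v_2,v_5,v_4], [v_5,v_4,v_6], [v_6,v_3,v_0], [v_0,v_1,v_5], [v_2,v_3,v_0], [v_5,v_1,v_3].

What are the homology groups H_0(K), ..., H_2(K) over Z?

Order the vertices as v_0 < v_1 < v_2 < v_3 < v_4 < v_5 < v_6. Listing each simplex with vertices in this order, K has dimension 2 with simplices:

  0-simplices (7): [v_0], [v_1], [v_2], [v_3], [v_4], [v_5], [v_6]
  1-simplices (18): (18 of them)
  2-simplices (12): (12 of them)

so the chain groups are C_0 ≅ Z^7, C_1 ≅ Z^18, C_2 ≅ Z^12.

∂_1: C_1 → C_0 maps an edge to its endpoints' difference, ∂[p,q] = q − p. For instance
  ∂[v_0,v_5] = [v_5] − [v_0].
The 7×18 boundary matrix has rank 6 and Smith normal form diag(1,1,1,1,1,1).

The boundary map ∂_2: C_2 → C_1 acts by ∂[p,q,r] = [q,r] − [p,r] + [p,q]. For instance
  ∂[v_0,v_4,v_6] = [v_4,v_6] − [v_0,v_6] + [v_0,v_4],
  ∂[v_1,v_2,v_4] = [v_2,v_4] − [v_1,v_4] + [v_1,v_2].
This gives a 18×12 integer matrix of rank 12; reducing to Smith normal form yields diagonal entries (1,1,1,1,1,1,1,1,1,1,1,2).

Now H_k = ker ∂_k / im ∂_{k+1}, so:

  H_0: rank C_0 − rank ∂_1 = 7 − 6 = 1, and the invariant factors of ∂_1 are all 1, so H_0 ≅ Z.
  H_1: rank ker ∂_1 − rank ∂_2 = (18 − 6) − 12 = 0, and ∂_2 has invariant factor 2 > 1, so H_1 ≅ Z/2.
  H_2: rank ker ∂_2 − rank ∂_3 = (12 − 12) − 0 = 0, and there is no ∂_3, so H_2 ≅ 0.

As a check, the Euler characteristic is 7 − 18 + 12 = 1, which agrees with 1 − 0 + 0 = 1.

H_0 ≅ Z,  H_1 ≅ Z/2,  H_2 = 0.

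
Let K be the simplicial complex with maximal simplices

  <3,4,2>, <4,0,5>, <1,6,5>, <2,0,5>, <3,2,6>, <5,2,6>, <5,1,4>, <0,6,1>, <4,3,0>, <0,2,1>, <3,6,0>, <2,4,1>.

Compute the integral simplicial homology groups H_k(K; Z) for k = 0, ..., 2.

Fix the vertex order 0 < 1 < 2 < 3 < 4 < 5 < 6 and write every simplex with vertices in increasing order. Then dim K = 2 and the simplices of K are:

  0-simplices (7): [0], [1], [2], [3], [4], [5], [6]
  1-simplices (18): [0,1], [0,2], [0,3], [0,4], [0,5], [0,6], [1,2], [1,4], [1,5], [1,6], [2,3], [2,4], [2,5], [2,6], [3,4], [3,6], [4,5], [5,6]
  2-simplices (12): [0,1,2], [0,1,6], [0,2,5], [0,3,4], [0,3,6], [0,4,5], [1,2,4], [1,4,5], [1,5,6], [2,3,4], [2,3,6], [2,5,6]

giving chain groups C_0 ≅ Z^7, C_1 ≅ Z^18, C_2 ≅ Z^12.

Boundary ∂_1: C_1 → C_0 sends each edge [p,q] (with p < q) to q − p. For instance
  ∂[0,6] = [6] − [0].
The resulting 7×18 matrix has rank 6, and its Smith normal form has invariant factors (1,1,1,1,1,1).

Boundary ∂_2: C_2 → C_1 acts by ∂[p,q,r] = [q,r] − [p,r] + [p,q]. For instance
  ∂[0,4,5] = [4,5] − [0,5] + [0,4],
  ∂[0,1,6] = [1,6] − [0,6] + [0,1].
The 18×12 boundary matrix has rank 12 and Smith normal form diag(1,1,1,1,1,1,1,1,1,1,1,2).

Now H_k = ker ∂_k / im ∂_{k+1}, so:

  H_0: rank C_0 − rank ∂_1 = 7 − 6 = 1, and the invariant factors of ∂_1 are all 1, so H_0 = Z.
  H_1: rank ker ∂_1 − rank ∂_2 = (18 − 6) − 12 = 0, and ∂_2 has invariant factor 2 > 1, so H_1 = Z/2.
  H_2: rank ker ∂_2 − rank ∂_3 = (12 − 12) − 0 = 0, and there is no ∂_3, so H_2 = 0.

(K is a triangulation of the real projective plane RP^2.)

H_0 ≅ Z,  H_1 ≅ Z/2,  H_2 = 0.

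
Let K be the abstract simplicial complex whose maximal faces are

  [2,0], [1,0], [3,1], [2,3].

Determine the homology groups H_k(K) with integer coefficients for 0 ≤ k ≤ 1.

Take the total order 0 < 1 < 2 < 3 on the vertex set. Then K (dimension 1) consists of the simplices:

  0-simplices (4): [0], [1], [2], [3]
  1-simplices (4): [0,1], [0,2], [1,3], [2,3]

giving chain groups C_0 ≅ Z^4, C_1 ≅ Z^4.

∂_1: C_1 → C_0 sends each edge [p,q] (with p < q) to q − p.
The 4×4 boundary matrix has rank 3 and Smith normal form diag(1,1,1).

Reading off H_k = ker ∂_k / im ∂_{k+1}:

  H_0: rank C_0 − rank ∂_1 = 4 − 3 = 1, and the invariant factors of ∂_1 are all 1, so H_0 ≅ Z.
  H_1: rank ker ∂_1 − rank ∂_2 = (4 − 3) − 0 = 1, and there is no ∂_2, so H_1 ≅ Z.

(K is a triangulation of the circle S^1.)

H_0 ≅ Z,  H_1 ≅ Z.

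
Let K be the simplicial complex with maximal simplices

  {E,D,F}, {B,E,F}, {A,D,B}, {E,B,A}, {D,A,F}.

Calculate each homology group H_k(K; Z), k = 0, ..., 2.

We work with the vertex ordering A < B < D < E < F. The simplices of K, each written with vertices in increasing order, are:

  0-simplices (5): A, B, D, E, F
  1-simplices (10): AB, AD, AE, AF, BD, BE, BF, DE, DF, EF
  2-simplices (5): ABD, ABE, ADF, BEF, DEF

Hence C_0 ≅ Z^5, C_1 ≅ Z^10, C_2 ≅ Z^5.

∂_1: C_1 → C_0 is given by ∂[p,q] = [q] − [p]. For instance
  ∂AE = E − A.
The resulting 5×10 matrix has rank 4, and its Smith normal form has invariant factors (1,1,1,1).

∂_2: C_2 → C_1 sends each 2-simplex [p,q,r] to [q,r] − [p,r] + [p,q]. For instance
  ∂ADF = DF − AF + AD,
  ∂DEF = EF − DF + DE.
As a 10×5 matrix over Z this has rank 5, with invariant factors (1,1,1,1,1).

From H_k ≅ ker(∂_k) / im(∂_{k+1}) we obtain:

  H_0: rank C_0 − rank ∂_1 = 5 − 4 = 1, and the invariant factors of ∂_1 are all 1, so H_0 ≅ Z.
  H_1: rank ker ∂_1 − rank ∂_2 = (10 − 4) − 5 = 1, and the invariant factors of ∂_2 are all 1, so H_1 ≅ Z.
  H_2: rank ker ∂_2 − rank ∂_3 = (5 − 5) − 0 = 0, and there is no ∂_3, so H_2 ≅ 0.

(K is a triangulation of the Möbius band.)

H_0 = Z,  H_1 = Z,  H_2 = 0.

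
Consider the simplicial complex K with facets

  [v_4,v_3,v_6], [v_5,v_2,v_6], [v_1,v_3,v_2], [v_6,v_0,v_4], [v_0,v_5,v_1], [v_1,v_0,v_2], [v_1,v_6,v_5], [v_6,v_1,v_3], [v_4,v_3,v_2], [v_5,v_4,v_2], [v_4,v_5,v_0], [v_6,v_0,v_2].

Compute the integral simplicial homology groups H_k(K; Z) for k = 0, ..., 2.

Take the total order v_0 < v_1 < v_2 < v_3 < v_4 < v_5 < v_6 on the vertex set. Then K (dimension 2) consists of the simplices:

  0-simplices (7): [v_0], [v_1], [v_2], [v_3], [v_4], [v_5], [v_6]
  1-simplices (18): (18 of them)
  2-simplices (12): (12 of them)

giving chain groups C_0 ≅ Z^7, C_1 ≅ Z^18, C_2 ≅ Z^12.

∂_1: C_1 → C_0 is given by ∂[p,q] = [q] − [p]. For instance
  ∂[v_1,v_3] = [v_3] − [v_1].
The 7×18 boundary matrix has rank 6 and Smith normal form diag(1,1,1,1,1,1).

Boundary ∂_2: C_2 → C_1 maps a triangle to the signed sum of its edges. For instance
  ∂[v_3,v_4,v_6] = [v_4,v_6] − [v_3,v_6] + [v_3,v_4],
  ∂[v_2,v_3,v_4] = [v_3,v_4] − [v_2,v_4] + [v_2,v_3].
The resulting 18×12 matrix has rank 12, and its Smith normal form has invariant factors (1,1,1,1,1,1,1,1,1,1,1,2).

Computing H_k = (kernel of ∂_k) / (image of ∂_{k+1}):

  H_0: rank C_0 − rank ∂_1 = 7 − 6 = 1, and the invariant factors of ∂_1 are all 1, so H_0 = Z.
  H_1: rank ker ∂_1 − rank ∂_2 = (18 − 6) − 12 = 0, and ∂_2 has invariant factor 2 > 1, so H_1 = Z/2.
  H_2: rank ker ∂_2 − rank ∂_3 = (12 − 12) − 0 = 0, and there is no ∂_3, so H_2 = 0.

As a check, the Euler characteristic is 7 − 18 + 12 = 1, which agrees with 1 − 0 + 0 = 1.

H_0 = Z,  H_1 = Z/2,  H_2 = 0.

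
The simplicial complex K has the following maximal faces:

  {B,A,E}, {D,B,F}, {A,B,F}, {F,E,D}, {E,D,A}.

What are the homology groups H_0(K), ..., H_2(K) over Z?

H_0 = Z,  H_1 = Z,  H_2 = 0.

Take the total order A < B < D < E < F on the vertex set. Then K (dimension 2) consists of the simplices:

  0-simplices (5): A, B, D, E, F
  1-simplices (10): AB, AD, AE, AF, BD, BE, BF, DE, DF, EF
  2-simplices (5): ABE, ABF, ADE, BDF, DEF

so the chain groups are C_0 ≅ Z^5, C_1 ≅ Z^10, C_2 ≅ Z^5.

∂_1: C_1 → C_0 sends each edge [p,q] (with p < q) to q − p. For instance
  ∂BE = E − B.
This gives a 5×10 integer matrix of rank 4; reducing to Smith normal form yields diagonal entries (1,1,1,1).

Boundary ∂_2: C_2 → C_1 sends each 2-simplex [p,q,r] to [q,r] − [p,r] + [p,q]. For instance
  ∂DEF = EF − DF + DE,
  ∂ABE = BE − AE + AB.
The 10×5 boundary matrix has rank 5 and Smith normal form diag(1,1,1,1,1).

Computing H_k = (kernel of ∂_k) / (image of ∂_{k+1}):

  H_0: rank C_0 − rank ∂_1 = 5 − 4 = 1, and the invariant factors of ∂_1 are all 1, so H_0 ≅ Z.
  H_1: rank ker ∂_1 − rank ∂_2 = (10 − 4) − 5 = 1, and the invariant factors of ∂_2 are all 1, so H_1 ≅ Z.
  H_2: rank ker ∂_2 − rank ∂_3 = (5 − 5) − 0 = 0, and there is no ∂_3, so H_2 ≅ 0.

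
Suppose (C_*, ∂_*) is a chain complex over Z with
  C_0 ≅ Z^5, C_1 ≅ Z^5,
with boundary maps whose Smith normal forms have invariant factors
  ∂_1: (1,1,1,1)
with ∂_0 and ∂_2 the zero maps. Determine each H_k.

H_0: b_0 = 5 − 0 − 4 = 1; torsion from ∂_1 factors > 1: none. So H_0 ≅ Z.
H_1: b_1 = 5 − 4 − 0 = 1; torsion from ∂_2 factors > 1: none. So H_1 ≅ Z.

H_0 ≅ Z,  H_1 ≅ Z.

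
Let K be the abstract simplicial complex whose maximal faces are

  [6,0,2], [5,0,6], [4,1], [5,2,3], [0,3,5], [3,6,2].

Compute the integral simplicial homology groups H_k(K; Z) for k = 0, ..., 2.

Order the vertices as 0 < 1 < 2 < 3 < 4 < 5 < 6. Listing each simplex with vertices in this order, K has dimension 2 with simplices:

  0-simplices (7): [0], [1], [2], [3], [4], [5], [6]
  1-simplices (11): [0,2], [0,3], [0,5], [0,6], [1,4], [2,3], [2,5], [2,6], [3,5], [3,6], [5,6]
  2-simplices (5): [0,2,6], [0,3,5], [0,5,6], [2,3,5], [2,3,6]

Hence C_0 ≅ Z^7, C_1 ≅ Z^11, C_2 ≅ Z^5.

The boundary map ∂_1: C_1 → C_0 is given by ∂[p,q] = [q] − [p]. For instance
  ∂[2,6] = [6] − [2].
This gives a 7×11 integer matrix of rank 5; reducing to Smith normal form yields diagonal entries (1,1,1,1,1).

Boundary ∂_2: C_2 → C_1 maps a triangle to the signed sum of its edges. For instance
  ∂[0,5,6] = [5,6] − [0,6] + [0,5],
  ∂[2,3,5] = [3,5] − [2,5] + [2,3].
This gives a 11×5 integer matrix of rank 5; reducing to Smith normal form yields diagonal entries (1,1,1,1,1).

From H_k ≅ ker(∂_k) / im(∂_{k+1}) we obtain:

  H_0: rank C_0 − rank ∂_1 = 7 − 5 = 2, and the invariant factors of ∂_1 are all 1, so H_0 ≅ Z^2.
  H_1: rank ker ∂_1 − rank ∂_2 = (11 − 5) − 5 = 1, and the invariant factors of ∂_2 are all 1, so H_1 ≅ Z.
  H_2: rank ker ∂_2 − rank ∂_3 = (5 − 5) − 0 = 0, and there is no ∂_3, so H_2 ≅ 0.

(K is a triangulation of the disjoint union of the Möbius band and the 1-simplex.)

H_0 = Z^2,  H_1 = Z,  H_2 = 0.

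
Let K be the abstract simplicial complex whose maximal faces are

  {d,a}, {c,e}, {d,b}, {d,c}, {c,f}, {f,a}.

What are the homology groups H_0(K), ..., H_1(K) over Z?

Fix the vertex order a < b < c < d < e < f and write every simplex with vertices in increasing order. Then dim K = 1 and the simplices of K are:

  0-simplices (6): a, b, c, d, e, f
  1-simplices (6): ad, af, bd, cd, ce, cf

Hence C_0 ≅ Z^6, C_1 ≅ Z^6.

The boundary map ∂_1: C_1 → C_0 sends each edge [p,q] (with p < q) to q − p. For instance
  ∂cf = f − c.
The 6×6 boundary matrix has rank 5 and Smith normal form diag(1,1,1,1,1).

Reading off H_k = ker ∂_k / im ∂_{k+1}:

  H_0: rank C_0 − rank ∂_1 = 6 − 5 = 1, and the invariant factors of ∂_1 are all 1, so H_0 ≅ Z.
  H_1: rank ker ∂_1 − rank ∂_2 = (6 − 5) − 0 = 1, and there is no ∂_2, so H_1 ≅ Z.

H_0 ≅ Z,  H_1 ≅ Z.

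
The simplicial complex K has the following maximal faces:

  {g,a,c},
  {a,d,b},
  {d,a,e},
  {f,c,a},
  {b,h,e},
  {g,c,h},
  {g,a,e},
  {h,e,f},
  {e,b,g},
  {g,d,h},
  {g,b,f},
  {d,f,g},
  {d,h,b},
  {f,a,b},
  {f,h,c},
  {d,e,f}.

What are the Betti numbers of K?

Take the total order a < b < c < d < e < f < g < h on the vertex set. Then K (dimension 2) consists of the simplices:

  0-simplices (8): a, b, c, d, e, f, g, h
  1-simplices (24): ab, ac, ad, ae, af, ag, bd, be, bf, bg, bh, cf, cg, ch, de, df, dg, dh, ef, eg, eh, fg, fh, gh
  2-simplices (16): abd, abf, acf, acg, ade, aeg, bdh, beg, beh, bfg, cfh, cgh, def, dfg, dgh, efh

Hence C_0 ≅ Z^8, C_1 ≅ Z^24, C_2 ≅ Z^16.

Boundary ∂_1: C_1 → C_0 is given by ∂[p,q] = [q] − [p].
The 8×24 boundary matrix has rank 7 and Smith normal form diag(1,1,1,1,1,1,1).

∂_2: C_2 → C_1 sends each 2-simplex [p,q,r] to [q,r] − [p,r] + [p,q]. For instance
  ∂abf = bf − af + ab,
  ∂bdh = dh − bh + bd.
The 24×16 boundary matrix has rank 15 and Smith normal form diag(1,1,1,1,1,1,1,1,1,1,1,1,1,1,1).

Now H_k = ker ∂_k / im ∂_{k+1}, so:

  H_0: rank C_0 − rank ∂_1 = 8 − 7 = 1, and the invariant factors of ∂_1 are all 1, so H_0 = Z.
  H_1: rank ker ∂_1 − rank ∂_2 = (24 − 7) − 15 = 2, and the invariant factors of ∂_2 are all 1, so H_1 = Z^2.
  H_2: rank ker ∂_2 − rank ∂_3 = (16 − 15) − 0 = 1, and there is no ∂_3, so H_2 = Z.

Hence the Betti numbers are b_0 = 1, b_1 = 2, b_2 = 1.

b_0 = 1, b_1 = 2, b_2 = 1.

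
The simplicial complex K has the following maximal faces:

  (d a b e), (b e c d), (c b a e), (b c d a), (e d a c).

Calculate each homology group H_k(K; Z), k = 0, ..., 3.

Take the total order a < b < c < d < e on the vertex set. Then K (dimension 3) consists of the simplices:

  0-simplices (5): a, b, c, d, e
  1-simplices (10): ab, ac, ad, ae, bc, bd, be, cd, ce, de
  2-simplices (10): abc, abd, abe, acd, ace, ade, bcd, bce, bde, cde
  3-simplices (5): abcd, abce, abde, acde, bcde

so the chain groups are C_0 ≅ Z^5, C_1 ≅ Z^10, C_2 ≅ Z^10, C_3 ≅ Z^5.

∂_1: C_1 → C_0 maps an edge to its endpoints' difference, ∂[p,q] = q − p. For instance
  ∂ad = d − a.
As a 5×10 matrix over Z this has rank 4, with invariant factors (1,1,1,1).

Boundary ∂_2: C_2 → C_1 sends each 2-simplex [p,q,r] to [q,r] − [p,r] + [p,q]. For instance
  ∂bde = de − be + bd,
  ∂ace = ce − ae + ac.
This gives a 10×10 integer matrix of rank 6; reducing to Smith normal form yields diagonal entries (1,1,1,1,1,1).

Boundary ∂_3: C_3 → C_2 sends each 3-simplex σ to the alternating sum Σ_i (−1)^i (σ with its i-th vertex removed). For instance
  ∂acde = cde − ade + ace − acd,
  ∂bcde = cde − bde + bce − bcd.
As a 10×5 matrix over Z this has rank 4, with invariant factors (1,1,1,1).

Computing H_k = (kernel of ∂_k) / (image of ∂_{k+1}):

  H_0: rank C_0 − rank ∂_1 = 5 − 4 = 1, and the invariant factors of ∂_1 are all 1, so H_0 = Z.
  H_1: rank ker ∂_1 − rank ∂_2 = (10 − 4) − 6 = 0, and the invariant factors of ∂_2 are all 1, so H_1 = 0.
  H_2: rank ker ∂_2 − rank ∂_3 = (10 − 6) − 4 = 0, and the invariant factors of ∂_3 are all 1, so H_2 = 0.
  H_3: rank ker ∂_3 − rank ∂_4 = (5 − 4) − 0 = 1, and there is no ∂_4, so H_3 = Z.

H_0 = Z,  H_1 = 0,  H_2 = 0,  H_3 = Z.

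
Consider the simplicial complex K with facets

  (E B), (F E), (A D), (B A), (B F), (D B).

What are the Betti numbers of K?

b_0 = 1, b_1 = 2.

We work with the vertex ordering A < B < D < E < F. The simplices of K, each written with vertices in increasing order, are:

  0-simplices (5): A, B, D, E, F
  1-simplices (6): AB, AD, BD, BE, BF, EF

Hence C_0 ≅ Z^5, C_1 ≅ Z^6.

Boundary ∂_1: C_1 → C_0 sends each edge [p,q] (with p < q) to q − p. For instance
  ∂AD = D − A.
This gives a 5×6 integer matrix of rank 4; reducing to Smith normal form yields diagonal entries (1,1,1,1).

Computing H_k = (kernel of ∂_k) / (image of ∂_{k+1}):

  H_0: rank C_0 − rank ∂_1 = 5 − 4 = 1, and the invariant factors of ∂_1 are all 1, so H_0 ≅ Z.
  H_1: rank ker ∂_1 − rank ∂_2 = (6 − 4) − 0 = 2, and there is no ∂_2, so H_1 ≅ Z^2.

Hence the Betti numbers are b_0 = 1, b_1 = 2.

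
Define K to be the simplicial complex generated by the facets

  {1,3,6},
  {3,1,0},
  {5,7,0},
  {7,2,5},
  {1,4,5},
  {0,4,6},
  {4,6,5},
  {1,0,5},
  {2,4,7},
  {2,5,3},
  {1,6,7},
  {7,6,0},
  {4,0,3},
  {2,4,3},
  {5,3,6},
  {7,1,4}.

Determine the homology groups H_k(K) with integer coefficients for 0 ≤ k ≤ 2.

H_0 = Z,  H_1 = Z^2,  H_2 = Z.

Order the vertices as 0 < 1 < 2 < 3 < 4 < 5 < 6 < 7. Listing each simplex with vertices in this order, K has dimension 2 with simplices:

  0-simplices (8): [0], [1], [2], [3], [4], [5], [6], [7]
  1-simplices (24): (24 of them)
  2-simplices (16): [0,1,3], [0,1,5], [0,3,4], [0,4,6], [0,5,7], [0,6,7], [1,3,6], [1,4,5], [1,4,7], [1,6,7], [2,3,4], [2,3,5], [2,4,7], [2,5,7], [3,5,6], [4,5,6]

so the chain groups are C_0 ≅ Z^8, C_1 ≅ Z^24, C_2 ≅ Z^16.

The boundary map ∂_1: C_1 → C_0 is given by ∂[p,q] = [q] − [p].
This gives a 8×24 integer matrix of rank 7; reducing to Smith normal form yields diagonal entries (1,1,1,1,1,1,1).

The boundary map ∂_2: C_2 → C_1 acts by ∂[p,q,r] = [q,r] − [p,r] + [p,q]. For instance
  ∂[2,3,5] = [3,5] − [2,5] + [2,3],
  ∂[1,3,6] = [3,6] − [1,6] + [1,3].
The resulting 24×16 matrix has rank 15, and its Smith normal form has invariant factors (1,1,1,1,1,1,1,1,1,1,1,1,1,1,1).

Computing H_k = (kernel of ∂_k) / (image of ∂_{k+1}):

  H_0: rank C_0 − rank ∂_1 = 8 − 7 = 1, and the invariant factors of ∂_1 are all 1, so H_0 ≅ Z.
  H_1: rank ker ∂_1 − rank ∂_2 = (24 − 7) − 15 = 2, and the invariant factors of ∂_2 are all 1, so H_1 ≅ Z^2.
  H_2: rank ker ∂_2 − rank ∂_3 = (16 − 15) − 0 = 1, and there is no ∂_3, so H_2 ≅ Z.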